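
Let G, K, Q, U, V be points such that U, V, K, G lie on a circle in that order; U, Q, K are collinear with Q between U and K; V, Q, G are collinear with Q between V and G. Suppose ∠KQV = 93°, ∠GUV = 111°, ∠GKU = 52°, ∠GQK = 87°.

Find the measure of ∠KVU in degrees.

∠KVU = 122°

1. ∠UQV = 87°  [linear pair at Q on UK]
2. ∠GKV = 69°  [cyclic UVKG, opposite ∠U+∠K]
3. ∠GVU = 52°  [same arc UG]
4. ∠KGV = 41°  [△KQG]
5. ∠KUV = 41°  [△UQV]
6. ∠GVK = 70°  [△VKG]
7. ∠UKV = 17°  [△VQK]
8. ∠KVU = 122°  [△UVK]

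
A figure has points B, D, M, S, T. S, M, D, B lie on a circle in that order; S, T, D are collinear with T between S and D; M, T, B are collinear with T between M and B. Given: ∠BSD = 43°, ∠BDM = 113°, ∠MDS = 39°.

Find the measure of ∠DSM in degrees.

∠DSM = 24°

1. ∠BMD = 43°  [same arc DB]
2. ∠DBM = 24°  [△MDB]
3. ∠DSM = 24°  [same arc MD]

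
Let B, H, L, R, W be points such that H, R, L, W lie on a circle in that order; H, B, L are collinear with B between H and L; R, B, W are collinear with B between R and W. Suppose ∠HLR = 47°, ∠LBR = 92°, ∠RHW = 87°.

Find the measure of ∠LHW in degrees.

∠LHW = 41°

1. ∠HWR = 47°  [same arc HR]
2. ∠HBW = 92°  [vertical angles at B]
3. ∠LHW = 41°  [△HBW]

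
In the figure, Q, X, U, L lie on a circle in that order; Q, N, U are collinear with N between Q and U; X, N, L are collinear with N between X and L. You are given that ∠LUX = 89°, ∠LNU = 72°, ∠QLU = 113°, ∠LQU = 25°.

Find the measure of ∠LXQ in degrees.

∠LXQ = 42°

1. ∠LQX = 91°  [cyclic QXUL, opposite ∠Q+∠U]
2. ∠LNQ = 108°  [linear pair at N on QU]
3. ∠QLX = 47°  [△QNL]
4. ∠LXQ = 42°  [△QXL]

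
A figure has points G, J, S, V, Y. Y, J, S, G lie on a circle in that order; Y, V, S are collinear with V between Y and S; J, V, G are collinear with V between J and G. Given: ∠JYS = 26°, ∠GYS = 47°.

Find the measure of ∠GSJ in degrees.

1. ∠JGS = 26°  [same arc JS]
2. ∠GJS = 47°  [same arc SG]
3. ∠GSJ = 107°  [△JSG]

∠GSJ = 107°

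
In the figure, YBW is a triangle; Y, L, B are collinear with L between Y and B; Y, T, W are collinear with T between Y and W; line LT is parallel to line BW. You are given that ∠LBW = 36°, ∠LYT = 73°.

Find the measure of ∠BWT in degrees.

1. ∠WBY = 36°  [L on ray BY]
2. ∠BYW = 73°  [L on YB, T on YW]
3. ∠BWY = 71°  [△YBW]
4. ∠BWT = 71°  [T on ray WY]

∠BWT = 71°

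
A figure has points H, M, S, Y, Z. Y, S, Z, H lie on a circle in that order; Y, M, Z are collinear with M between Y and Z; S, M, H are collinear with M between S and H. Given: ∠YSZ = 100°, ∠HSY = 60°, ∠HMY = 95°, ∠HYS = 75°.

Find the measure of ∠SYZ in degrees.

∠SYZ = 35°

1. ∠HZY = 60°  [same arc YH]
2. ∠HMZ = 85°  [linear pair at M on YZ]
3. ∠SHZ = 35°  [△ZMH]
4. ∠SYZ = 35°  [same arc SZ]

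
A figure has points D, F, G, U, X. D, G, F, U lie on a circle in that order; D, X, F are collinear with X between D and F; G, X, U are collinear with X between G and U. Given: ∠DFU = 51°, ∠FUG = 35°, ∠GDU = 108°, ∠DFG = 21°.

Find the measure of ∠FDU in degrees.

∠FDU = 73°

1. ∠DGU = 51°  [same arc DU]
2. ∠FXU = 94°  [△FXU]
3. ∠DUG = 21°  [△DGU]
4. ∠DXU = 86°  [linear pair at X on DF]
5. ∠FDU = 73°  [△DXU]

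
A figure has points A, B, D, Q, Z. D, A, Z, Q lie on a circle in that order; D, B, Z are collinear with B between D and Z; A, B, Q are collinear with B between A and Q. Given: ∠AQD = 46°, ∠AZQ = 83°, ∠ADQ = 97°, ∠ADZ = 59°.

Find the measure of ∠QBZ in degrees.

∠QBZ = 84°

1. ∠DAQ = 37°  [△DAQ]
2. ∠AQZ = 59°  [same arc AZ]
3. ∠DZQ = 37°  [same arc DQ]
4. ∠QBZ = 84°  [△ZBQ]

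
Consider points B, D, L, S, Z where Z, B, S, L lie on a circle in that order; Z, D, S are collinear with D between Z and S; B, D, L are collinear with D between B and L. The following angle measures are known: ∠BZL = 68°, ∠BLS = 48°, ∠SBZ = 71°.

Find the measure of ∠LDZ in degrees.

∠LDZ = 99°

1. ∠BSL = 112°  [cyclic ZBSL, opposite ∠Z+∠S]
2. ∠BZS = 48°  [same arc BS]
3. ∠LBS = 20°  [△BSL]
4. ∠BSZ = 61°  [△ZBS]
5. ∠LZS = 20°  [same arc SL]
6. ∠BLZ = 61°  [same arc ZB]
7. ∠LDZ = 99°  [△ZDL]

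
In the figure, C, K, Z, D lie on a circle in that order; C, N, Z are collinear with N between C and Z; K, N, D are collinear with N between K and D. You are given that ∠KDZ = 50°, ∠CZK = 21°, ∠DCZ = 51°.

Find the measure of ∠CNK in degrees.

1. ∠DKZ = 51°  [same arc ZD]
2. ∠KNZ = 108°  [△KNZ]
3. ∠CNK = 72°  [linear pair at N on CZ]

∠CNK = 72°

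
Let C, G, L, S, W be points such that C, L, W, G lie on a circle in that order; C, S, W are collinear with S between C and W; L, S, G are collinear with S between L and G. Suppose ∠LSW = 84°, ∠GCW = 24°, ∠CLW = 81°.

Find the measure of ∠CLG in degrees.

∠CLG = 57°

1. ∠CGW = 99°  [cyclic CLWG, opposite ∠L+∠G]
2. ∠CWG = 57°  [△CWG]
3. ∠CLG = 57°  [same arc CG]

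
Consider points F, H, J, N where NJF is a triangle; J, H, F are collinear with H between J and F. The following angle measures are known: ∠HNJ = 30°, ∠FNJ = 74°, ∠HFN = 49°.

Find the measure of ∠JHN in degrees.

∠JHN = 93°

1. ∠JFN = 49°  [H on ray FJ]
2. ∠FJN = 57°  [△NJF]
3. ∠HJN = 57°  [H on ray JF]
4. ∠JHN = 93°  [△NJH]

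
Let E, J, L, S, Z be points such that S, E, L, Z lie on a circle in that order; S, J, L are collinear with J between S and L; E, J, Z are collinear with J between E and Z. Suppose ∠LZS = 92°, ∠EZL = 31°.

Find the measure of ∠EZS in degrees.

1. ∠LES = 88°  [cyclic SELZ, opposite ∠E+∠Z]
2. ∠ESL = 31°  [same arc EL]
3. ∠ELS = 61°  [△SEL]
4. ∠EZS = 61°  [same arc SE]

∠EZS = 61°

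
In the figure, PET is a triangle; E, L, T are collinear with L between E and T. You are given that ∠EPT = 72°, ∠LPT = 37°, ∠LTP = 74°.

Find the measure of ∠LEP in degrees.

1. ∠ETP = 74°  [L on ray TE]
2. ∠PET = 34°  [△PET]
3. ∠LEP = 34°  [L on ray ET]

∠LEP = 34°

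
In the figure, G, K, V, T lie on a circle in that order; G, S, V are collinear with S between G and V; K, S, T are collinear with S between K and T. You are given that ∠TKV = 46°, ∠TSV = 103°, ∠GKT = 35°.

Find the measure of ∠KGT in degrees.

1. ∠TGV = 46°  [same arc VT]
2. ∠GST = 77°  [linear pair at S on GV]
3. ∠GTK = 57°  [△GST]
4. ∠KGT = 88°  [△GKT]

∠KGT = 88°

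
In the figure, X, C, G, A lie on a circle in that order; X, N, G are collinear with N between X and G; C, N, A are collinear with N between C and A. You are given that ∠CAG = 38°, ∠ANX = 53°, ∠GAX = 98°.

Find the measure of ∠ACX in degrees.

∠ACX = 15°

1. ∠CXG = 38°  [same arc CG]
2. ∠CNG = 53°  [vertical angles at N]
3. ∠CNX = 127°  [linear pair at N on XG]
4. ∠ACX = 15°  [△XNC]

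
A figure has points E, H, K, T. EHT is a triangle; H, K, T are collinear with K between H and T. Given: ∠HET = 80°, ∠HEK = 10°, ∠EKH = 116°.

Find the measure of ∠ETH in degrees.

∠ETH = 46°

1. ∠EHK = 54°  [△EHK]
2. ∠EHT = 54°  [K on ray HT]
3. ∠ETH = 46°  [△EHT]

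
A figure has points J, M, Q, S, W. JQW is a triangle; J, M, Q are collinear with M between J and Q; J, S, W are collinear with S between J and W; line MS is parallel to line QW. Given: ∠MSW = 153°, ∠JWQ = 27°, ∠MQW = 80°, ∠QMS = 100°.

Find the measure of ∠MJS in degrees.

1. ∠JSM = 27°  [linear pair at S on JW]
2. ∠JMS = 80°  [linear pair at M on JQ]
3. ∠MJS = 73°  [△JMS]

∠MJS = 73°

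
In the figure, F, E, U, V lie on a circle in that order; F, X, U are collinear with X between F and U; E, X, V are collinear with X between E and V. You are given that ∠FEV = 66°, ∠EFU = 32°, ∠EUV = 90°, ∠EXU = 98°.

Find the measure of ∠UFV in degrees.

1. ∠EVU = 32°  [same arc EU]
2. ∠UEV = 58°  [△EUV]
3. ∠UFV = 58°  [same arc UV]

∠UFV = 58°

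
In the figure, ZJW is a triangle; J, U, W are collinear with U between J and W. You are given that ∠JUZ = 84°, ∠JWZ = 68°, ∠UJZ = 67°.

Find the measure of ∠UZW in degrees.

∠UZW = 16°

1. ∠WUZ = 96°  [linear pair at U on JW]
2. ∠UWZ = 68°  [U on ray WJ]
3. ∠UZW = 16°  [△ZUW]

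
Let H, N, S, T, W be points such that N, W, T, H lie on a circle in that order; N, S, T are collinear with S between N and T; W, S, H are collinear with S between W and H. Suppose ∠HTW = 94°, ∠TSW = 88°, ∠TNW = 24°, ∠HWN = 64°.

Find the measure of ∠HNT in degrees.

∠HNT = 62°

1. ∠HNW = 86°  [cyclic NWTH, opposite ∠N+∠T]
2. ∠HSN = 88°  [vertical angles at S]
3. ∠NHW = 30°  [△NWH]
4. ∠HNT = 62°  [△NSH]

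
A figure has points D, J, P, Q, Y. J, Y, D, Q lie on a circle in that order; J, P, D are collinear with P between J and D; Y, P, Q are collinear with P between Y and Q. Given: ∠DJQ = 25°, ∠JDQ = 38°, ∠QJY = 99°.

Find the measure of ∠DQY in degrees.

1. ∠DYQ = 25°  [same arc DQ]
2. ∠QDY = 81°  [cyclic JYDQ, opposite ∠J+∠D]
3. ∠DQY = 74°  [△YDQ]

∠DQY = 74°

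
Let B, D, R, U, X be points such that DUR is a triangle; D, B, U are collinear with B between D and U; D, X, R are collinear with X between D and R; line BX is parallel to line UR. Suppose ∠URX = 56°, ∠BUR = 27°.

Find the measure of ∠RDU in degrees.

∠RDU = 97°

1. ∠DRU = 56°  [X on ray RD]
2. ∠DUR = 27°  [B on ray UD]
3. ∠RDU = 97°  [△DUR]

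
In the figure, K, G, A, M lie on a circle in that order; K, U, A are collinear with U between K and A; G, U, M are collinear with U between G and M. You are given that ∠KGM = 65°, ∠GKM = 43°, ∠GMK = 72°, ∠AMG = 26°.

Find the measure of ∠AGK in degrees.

∠AGK = 82°

1. ∠GAK = 72°  [same arc KG]
2. ∠AKG = 26°  [same arc GA]
3. ∠AGK = 82°  [△KGA]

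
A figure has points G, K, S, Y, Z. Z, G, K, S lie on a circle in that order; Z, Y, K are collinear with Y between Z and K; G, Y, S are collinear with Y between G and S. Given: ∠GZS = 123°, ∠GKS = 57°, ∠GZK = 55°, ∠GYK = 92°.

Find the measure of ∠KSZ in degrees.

1. ∠GSK = 55°  [same arc GK]
2. ∠SYZ = 92°  [vertical angles at Y]
3. ∠KGS = 68°  [△GKS]
4. ∠KYS = 88°  [linear pair at Y on ZK]
5. ∠KZS = 68°  [same arc KS]
6. ∠SKZ = 37°  [△KYS]
7. ∠KSZ = 75°  [△ZKS]

∠KSZ = 75°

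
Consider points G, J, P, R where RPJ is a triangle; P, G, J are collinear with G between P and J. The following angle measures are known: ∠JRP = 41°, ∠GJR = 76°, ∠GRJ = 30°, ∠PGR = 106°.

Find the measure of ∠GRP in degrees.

1. ∠PJR = 76°  [G on ray JP]
2. ∠JPR = 63°  [△RPJ]
3. ∠GPR = 63°  [G on ray PJ]
4. ∠GRP = 11°  [△RPG]

∠GRP = 11°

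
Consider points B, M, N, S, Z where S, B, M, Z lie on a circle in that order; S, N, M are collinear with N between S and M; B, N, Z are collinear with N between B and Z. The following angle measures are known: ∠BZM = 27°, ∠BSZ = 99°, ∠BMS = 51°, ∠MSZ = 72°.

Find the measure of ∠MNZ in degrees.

1. ∠BZS = 51°  [same arc SB]
2. ∠SNZ = 57°  [△SNZ]
3. ∠MNZ = 123°  [linear pair at N on SM]

∠MNZ = 123°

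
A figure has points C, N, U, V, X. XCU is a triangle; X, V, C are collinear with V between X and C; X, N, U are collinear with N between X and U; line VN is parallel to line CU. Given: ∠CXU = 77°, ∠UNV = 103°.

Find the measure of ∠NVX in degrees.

∠NVX = 26°

1. ∠NXV = 77°  [V on XC, N on XU]
2. ∠VNX = 77°  [linear pair at N on XU]
3. ∠NVX = 26°  [△XVN]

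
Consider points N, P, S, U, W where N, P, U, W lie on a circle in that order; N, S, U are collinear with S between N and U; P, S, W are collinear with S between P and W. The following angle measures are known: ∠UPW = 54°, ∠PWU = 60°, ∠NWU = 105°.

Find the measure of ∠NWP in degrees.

1. ∠UNW = 54°  [same arc UW]
2. ∠PUW = 66°  [△PUW]
3. ∠NUW = 21°  [△NUW]
4. ∠PNW = 114°  [cyclic NPUW, opposite ∠N+∠U]
5. ∠NPW = 21°  [same arc NW]
6. ∠NWP = 45°  [△NPW]

∠NWP = 45°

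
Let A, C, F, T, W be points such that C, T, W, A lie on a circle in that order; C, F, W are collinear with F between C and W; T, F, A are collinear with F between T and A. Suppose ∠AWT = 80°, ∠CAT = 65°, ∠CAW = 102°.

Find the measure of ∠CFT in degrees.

1. ∠ACT = 100°  [cyclic CTWA, opposite ∠C+∠W]
2. ∠CWT = 65°  [same arc CT]
3. ∠ATC = 15°  [△CTA]
4. ∠CTW = 78°  [cyclic CTWA, opposite ∠T+∠A]
5. ∠TCW = 37°  [△CTW]
6. ∠CFT = 128°  [△CFT]

∠CFT = 128°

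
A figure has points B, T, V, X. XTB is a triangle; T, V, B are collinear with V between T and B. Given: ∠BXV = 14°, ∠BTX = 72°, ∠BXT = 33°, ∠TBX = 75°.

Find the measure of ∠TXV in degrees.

1. ∠VTX = 72°  [V on ray TB]
2. ∠VBX = 75°  [V on ray BT]
3. ∠BVX = 91°  [△XVB]
4. ∠TVX = 89°  [linear pair at V on TB]
5. ∠TXV = 19°  [△XTV]

∠TXV = 19°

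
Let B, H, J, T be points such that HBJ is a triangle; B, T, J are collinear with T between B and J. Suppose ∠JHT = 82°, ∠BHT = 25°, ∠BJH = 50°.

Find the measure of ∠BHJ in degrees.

1. ∠HJT = 50°  [T on ray JB]
2. ∠HTJ = 48°  [△HTJ]
3. ∠BTH = 132°  [linear pair at T on BJ]
4. ∠HBT = 23°  [△HBT]
5. ∠HBJ = 23°  [T on ray BJ]
6. ∠BHJ = 107°  [△HBJ]

∠BHJ = 107°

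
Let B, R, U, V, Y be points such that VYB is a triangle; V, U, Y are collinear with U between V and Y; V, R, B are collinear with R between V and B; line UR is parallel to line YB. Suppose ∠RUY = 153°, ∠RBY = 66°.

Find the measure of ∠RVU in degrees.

1. ∠RUV = 27°  [linear pair at U on VY]
2. ∠VBY = 66°  [R on ray BV]
3. ∠BYV = 27°  [UR∥YB, corresponding at U]
4. ∠BVY = 87°  [△VYB]
5. ∠RVU = 87°  [U on VY, R on VB]

∠RVU = 87°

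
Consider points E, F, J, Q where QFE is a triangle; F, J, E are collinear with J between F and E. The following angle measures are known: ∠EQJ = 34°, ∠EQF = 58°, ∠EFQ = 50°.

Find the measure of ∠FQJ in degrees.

1. ∠FEQ = 72°  [△QFE]
2. ∠JFQ = 50°  [J on ray FE]
3. ∠JEQ = 72°  [J on ray EF]
4. ∠EJQ = 74°  [△QJE]
5. ∠FJQ = 106°  [linear pair at J on FE]
6. ∠FQJ = 24°  [△QFJ]

∠FQJ = 24°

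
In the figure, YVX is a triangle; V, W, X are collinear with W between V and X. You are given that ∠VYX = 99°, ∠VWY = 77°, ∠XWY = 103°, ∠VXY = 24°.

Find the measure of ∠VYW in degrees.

∠VYW = 46°

1. ∠XVY = 57°  [△YVX]
2. ∠WVY = 57°  [W on ray VX]
3. ∠VYW = 46°  [△YVW]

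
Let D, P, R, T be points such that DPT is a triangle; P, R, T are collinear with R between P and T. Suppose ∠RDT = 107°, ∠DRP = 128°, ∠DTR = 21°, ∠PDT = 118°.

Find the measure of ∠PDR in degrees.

∠PDR = 11°

1. ∠DTP = 21°  [R on ray TP]
2. ∠DPT = 41°  [△DPT]
3. ∠DPR = 41°  [R on ray PT]
4. ∠PDR = 11°  [△DPR]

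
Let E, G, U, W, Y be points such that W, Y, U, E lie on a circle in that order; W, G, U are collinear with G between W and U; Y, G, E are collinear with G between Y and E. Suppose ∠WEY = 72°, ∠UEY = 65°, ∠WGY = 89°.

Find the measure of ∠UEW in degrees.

∠UEW = 137°

1. ∠WUY = 72°  [same arc WY]
2. ∠UWY = 65°  [same arc YU]
3. ∠UYW = 43°  [△WYU]
4. ∠UEW = 137°  [cyclic WYUE, opposite ∠Y+∠E]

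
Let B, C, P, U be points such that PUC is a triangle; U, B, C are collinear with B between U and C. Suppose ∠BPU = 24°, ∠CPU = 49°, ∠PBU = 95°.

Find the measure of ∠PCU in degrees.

1. ∠BUP = 61°  [△PUB]
2. ∠CUP = 61°  [B on ray UC]
3. ∠PCU = 70°  [△PUC]

∠PCU = 70°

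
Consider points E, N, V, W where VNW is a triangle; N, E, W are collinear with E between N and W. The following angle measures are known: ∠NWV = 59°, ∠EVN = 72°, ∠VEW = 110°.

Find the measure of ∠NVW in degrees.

∠NVW = 83°

1. ∠NEV = 70°  [linear pair at E on NW]
2. ∠ENV = 38°  [△VNE]
3. ∠VNW = 38°  [E on ray NW]
4. ∠NVW = 83°  [△VNW]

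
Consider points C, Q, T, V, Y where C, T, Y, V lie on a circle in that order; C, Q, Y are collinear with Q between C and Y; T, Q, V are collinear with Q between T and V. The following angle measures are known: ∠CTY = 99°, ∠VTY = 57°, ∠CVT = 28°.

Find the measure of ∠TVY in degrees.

∠TVY = 53°

1. ∠CVY = 81°  [cyclic CTYV, opposite ∠T+∠V]
2. ∠VCY = 57°  [same arc YV]
3. ∠CQV = 95°  [△CQV]
4. ∠CYV = 42°  [△CYV]
5. ∠VQY = 85°  [linear pair at Q on CY]
6. ∠TVY = 53°  [△YQV]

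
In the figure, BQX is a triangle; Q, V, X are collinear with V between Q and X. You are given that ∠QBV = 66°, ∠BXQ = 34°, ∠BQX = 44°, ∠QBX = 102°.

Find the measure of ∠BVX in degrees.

∠BVX = 110°

1. ∠BQV = 44°  [V on ray QX]
2. ∠BVQ = 70°  [△BQV]
3. ∠BVX = 110°  [linear pair at V on QX]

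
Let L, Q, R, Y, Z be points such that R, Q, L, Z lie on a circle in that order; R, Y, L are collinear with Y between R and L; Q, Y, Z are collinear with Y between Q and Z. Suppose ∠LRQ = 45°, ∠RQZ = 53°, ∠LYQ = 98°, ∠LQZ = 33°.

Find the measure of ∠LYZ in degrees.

∠LYZ = 82°

1. ∠LZQ = 45°  [same arc QL]
2. ∠RLZ = 53°  [same arc RZ]
3. ∠LYZ = 82°  [△LYZ]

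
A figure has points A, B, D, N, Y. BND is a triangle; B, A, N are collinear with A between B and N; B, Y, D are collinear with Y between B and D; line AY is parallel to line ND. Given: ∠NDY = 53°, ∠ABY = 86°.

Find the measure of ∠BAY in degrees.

1. ∠BDN = 53°  [Y on ray DB]
2. ∠DBN = 86°  [A on BN, Y on BD]
3. ∠BND = 41°  [△BND]
4. ∠BAY = 41°  [AY∥ND, corresponding at A]

∠BAY = 41°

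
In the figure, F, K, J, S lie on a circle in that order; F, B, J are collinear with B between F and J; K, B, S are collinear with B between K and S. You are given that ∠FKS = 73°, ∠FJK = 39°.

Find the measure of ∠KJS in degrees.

1. ∠FSK = 39°  [same arc FK]
2. ∠KFS = 68°  [△FKS]
3. ∠KJS = 112°  [cyclic FKJS, opposite ∠F+∠J]

∠KJS = 112°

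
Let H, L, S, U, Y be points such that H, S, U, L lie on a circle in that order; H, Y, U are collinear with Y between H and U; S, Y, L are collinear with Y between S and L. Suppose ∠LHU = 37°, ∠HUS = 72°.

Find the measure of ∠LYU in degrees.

1. ∠HLS = 72°  [same arc HS]
2. ∠HYL = 71°  [△HYL]
3. ∠LYU = 109°  [linear pair at Y on HU]

∠LYU = 109°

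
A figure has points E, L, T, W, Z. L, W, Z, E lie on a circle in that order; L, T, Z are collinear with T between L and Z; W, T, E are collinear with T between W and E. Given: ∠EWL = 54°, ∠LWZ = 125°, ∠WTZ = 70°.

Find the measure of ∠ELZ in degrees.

1. ∠EZL = 54°  [same arc LE]
2. ∠LEZ = 55°  [cyclic LWZE, opposite ∠W+∠E]
3. ∠ELZ = 71°  [△LZE]

∠ELZ = 71°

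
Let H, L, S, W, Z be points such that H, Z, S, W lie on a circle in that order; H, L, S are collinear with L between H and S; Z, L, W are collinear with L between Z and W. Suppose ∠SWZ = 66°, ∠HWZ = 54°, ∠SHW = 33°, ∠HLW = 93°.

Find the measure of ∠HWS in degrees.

1. ∠SHZ = 66°  [same arc ZS]
2. ∠HSZ = 54°  [same arc HZ]
3. ∠HZS = 60°  [△HZS]
4. ∠HWS = 120°  [cyclic HZSW, opposite ∠Z+∠W]

∠HWS = 120°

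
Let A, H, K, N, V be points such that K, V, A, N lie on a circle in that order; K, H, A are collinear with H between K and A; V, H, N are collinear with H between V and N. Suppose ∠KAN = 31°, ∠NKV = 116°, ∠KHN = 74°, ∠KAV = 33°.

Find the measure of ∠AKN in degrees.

1. ∠KVN = 31°  [same arc KN]
2. ∠KNV = 33°  [△KVN]
3. ∠AKN = 73°  [△KHN]

∠AKN = 73°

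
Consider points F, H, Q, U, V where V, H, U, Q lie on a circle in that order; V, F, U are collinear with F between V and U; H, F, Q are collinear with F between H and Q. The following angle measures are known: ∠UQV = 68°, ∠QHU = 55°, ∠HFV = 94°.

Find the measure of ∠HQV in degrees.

1. ∠QVU = 55°  [same arc UQ]
2. ∠QFU = 94°  [vertical angles at F]
3. ∠QFV = 86°  [linear pair at F on VU]
4. ∠HQV = 39°  [△VFQ]

∠HQV = 39°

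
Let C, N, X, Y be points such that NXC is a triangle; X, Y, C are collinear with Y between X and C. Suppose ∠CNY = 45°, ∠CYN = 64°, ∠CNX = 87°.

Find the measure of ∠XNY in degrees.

∠XNY = 42°

1. ∠NCY = 71°  [△NYC]
2. ∠NYX = 116°  [linear pair at Y on XC]
3. ∠NCX = 71°  [Y on ray CX]
4. ∠CXN = 22°  [△NXC]
5. ∠NXY = 22°  [Y on ray XC]
6. ∠XNY = 42°  [△NXY]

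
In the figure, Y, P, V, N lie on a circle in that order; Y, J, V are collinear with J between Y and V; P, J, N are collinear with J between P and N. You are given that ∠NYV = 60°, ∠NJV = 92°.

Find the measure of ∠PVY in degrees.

∠PVY = 32°

1. ∠NPV = 60°  [same arc VN]
2. ∠PJY = 92°  [vertical angles at J]
3. ∠PJV = 88°  [linear pair at J on YV]
4. ∠PVY = 32°  [△PJV]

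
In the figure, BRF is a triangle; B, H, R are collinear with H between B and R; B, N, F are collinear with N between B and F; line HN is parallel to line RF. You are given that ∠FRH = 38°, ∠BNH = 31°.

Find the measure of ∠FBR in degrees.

∠FBR = 111°

1. ∠BRF = 38°  [H on ray RB]
2. ∠BFR = 31°  [HN∥RF, corresponding at N]
3. ∠FBR = 111°  [△BRF]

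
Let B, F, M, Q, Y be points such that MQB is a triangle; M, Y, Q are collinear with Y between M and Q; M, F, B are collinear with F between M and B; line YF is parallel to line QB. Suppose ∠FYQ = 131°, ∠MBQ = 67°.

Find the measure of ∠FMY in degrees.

∠FMY = 64°

1. ∠FYM = 49°  [linear pair at Y on MQ]
2. ∠MFY = 67°  [YF∥QB, corresponding at F]
3. ∠FMY = 64°  [△MYF]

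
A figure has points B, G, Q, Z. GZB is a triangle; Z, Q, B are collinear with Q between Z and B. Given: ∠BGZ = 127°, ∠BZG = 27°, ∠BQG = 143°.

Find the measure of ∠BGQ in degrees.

∠BGQ = 11°

1. ∠GBZ = 26°  [△GZB]
2. ∠GBQ = 26°  [Q on ray BZ]
3. ∠BGQ = 11°  [△GQB]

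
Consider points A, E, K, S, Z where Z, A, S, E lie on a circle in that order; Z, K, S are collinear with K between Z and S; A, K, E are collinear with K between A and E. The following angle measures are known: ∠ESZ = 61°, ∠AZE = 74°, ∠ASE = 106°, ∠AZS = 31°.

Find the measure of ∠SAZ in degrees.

∠SAZ = 104°

1. ∠EAZ = 61°  [same arc ZE]
2. ∠AEZ = 45°  [△ZAE]
3. ∠ASZ = 45°  [same arc ZA]
4. ∠SAZ = 104°  [△ZAS]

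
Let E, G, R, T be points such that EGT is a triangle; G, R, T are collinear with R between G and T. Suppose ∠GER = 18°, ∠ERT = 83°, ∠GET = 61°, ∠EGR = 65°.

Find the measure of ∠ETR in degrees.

1. ∠EGT = 65°  [R on ray GT]
2. ∠ETG = 54°  [△EGT]
3. ∠ETR = 54°  [R on ray TG]

∠ETR = 54°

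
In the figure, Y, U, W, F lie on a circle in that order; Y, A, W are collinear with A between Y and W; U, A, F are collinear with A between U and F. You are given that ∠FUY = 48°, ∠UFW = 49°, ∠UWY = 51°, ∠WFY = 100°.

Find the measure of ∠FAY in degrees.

∠FAY = 97°

1. ∠FWY = 48°  [same arc YF]
2. ∠FAW = 83°  [△WAF]
3. ∠FAY = 97°  [linear pair at A on YW]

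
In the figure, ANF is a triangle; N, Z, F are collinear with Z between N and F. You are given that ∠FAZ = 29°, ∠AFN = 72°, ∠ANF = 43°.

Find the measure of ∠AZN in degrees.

∠AZN = 101°

1. ∠AFZ = 72°  [Z on ray FN]
2. ∠AZF = 79°  [△AZF]
3. ∠AZN = 101°  [linear pair at Z on NF]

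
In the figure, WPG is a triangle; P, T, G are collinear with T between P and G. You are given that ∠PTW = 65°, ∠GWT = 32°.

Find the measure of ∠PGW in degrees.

∠PGW = 33°

1. ∠GTW = 115°  [linear pair at T on PG]
2. ∠TGW = 33°  [△WTG]
3. ∠PGW = 33°  [T on ray GP]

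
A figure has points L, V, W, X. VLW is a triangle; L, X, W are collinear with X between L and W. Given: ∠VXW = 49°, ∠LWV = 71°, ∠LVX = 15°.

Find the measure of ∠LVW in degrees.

∠LVW = 75°

1. ∠LXV = 131°  [linear pair at X on LW]
2. ∠VLX = 34°  [△VLX]
3. ∠VLW = 34°  [X on ray LW]
4. ∠LVW = 75°  [△VLW]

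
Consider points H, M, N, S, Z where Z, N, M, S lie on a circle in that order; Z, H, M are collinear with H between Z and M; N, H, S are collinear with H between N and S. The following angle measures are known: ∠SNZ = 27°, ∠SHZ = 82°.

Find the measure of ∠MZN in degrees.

∠MZN = 55°

1. ∠SMZ = 27°  [same arc ZS]
2. ∠MHS = 98°  [linear pair at H on ZM]
3. ∠MSN = 55°  [△MHS]
4. ∠MZN = 55°  [same arc NM]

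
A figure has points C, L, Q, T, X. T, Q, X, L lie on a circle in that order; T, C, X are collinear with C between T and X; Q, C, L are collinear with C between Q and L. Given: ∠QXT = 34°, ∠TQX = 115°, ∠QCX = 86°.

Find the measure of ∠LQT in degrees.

∠LQT = 55°

1. ∠QTX = 31°  [△TQX]
2. ∠QCT = 94°  [linear pair at C on TX]
3. ∠LQT = 55°  [△TCQ]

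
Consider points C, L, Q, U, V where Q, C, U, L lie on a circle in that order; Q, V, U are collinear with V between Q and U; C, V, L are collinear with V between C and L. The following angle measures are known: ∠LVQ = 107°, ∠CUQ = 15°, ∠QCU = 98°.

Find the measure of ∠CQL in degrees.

∠CQL = 125°

1. ∠CVU = 107°  [vertical angles at V]
2. ∠CLQ = 15°  [same arc QC]
3. ∠CQU = 67°  [△QCU]
4. ∠CVQ = 73°  [linear pair at V on QU]
5. ∠LCQ = 40°  [△QVC]
6. ∠CQL = 125°  [△QCL]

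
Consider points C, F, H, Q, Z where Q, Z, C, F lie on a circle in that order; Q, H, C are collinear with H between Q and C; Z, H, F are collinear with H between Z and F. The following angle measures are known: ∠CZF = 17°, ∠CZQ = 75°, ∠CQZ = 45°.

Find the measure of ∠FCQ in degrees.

1. ∠CQF = 17°  [same arc CF]
2. ∠CFQ = 105°  [cyclic QZCF, opposite ∠Z+∠F]
3. ∠FCQ = 58°  [△QCF]

∠FCQ = 58°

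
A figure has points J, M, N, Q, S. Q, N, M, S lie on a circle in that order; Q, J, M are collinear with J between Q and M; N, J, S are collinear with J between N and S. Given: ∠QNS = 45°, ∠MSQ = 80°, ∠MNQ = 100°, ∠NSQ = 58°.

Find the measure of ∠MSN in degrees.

∠MSN = 22°

1. ∠QMS = 45°  [same arc QS]
2. ∠NQS = 77°  [△QNS]
3. ∠MQS = 55°  [△QMS]
4. ∠NMS = 103°  [cyclic QNMS, opposite ∠Q+∠M]
5. ∠MNS = 55°  [same arc MS]
6. ∠MSN = 22°  [△NMS]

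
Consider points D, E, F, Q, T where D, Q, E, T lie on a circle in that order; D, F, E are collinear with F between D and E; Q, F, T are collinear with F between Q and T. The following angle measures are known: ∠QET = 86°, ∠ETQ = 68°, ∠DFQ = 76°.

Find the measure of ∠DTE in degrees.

∠DTE = 118°

1. ∠EQT = 26°  [△QET]
2. ∠EFT = 76°  [vertical angles at F]
3. ∠EDT = 26°  [same arc ET]
4. ∠DET = 36°  [△EFT]
5. ∠DTE = 118°  [△DET]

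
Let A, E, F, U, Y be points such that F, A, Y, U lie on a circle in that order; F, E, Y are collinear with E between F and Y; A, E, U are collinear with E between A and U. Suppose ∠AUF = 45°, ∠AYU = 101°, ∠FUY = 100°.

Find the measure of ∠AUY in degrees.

1. ∠AYF = 45°  [same arc FA]
2. ∠FAY = 80°  [cyclic FAYU, opposite ∠A+∠U]
3. ∠AFY = 55°  [△FAY]
4. ∠AUY = 55°  [same arc AY]

∠AUY = 55°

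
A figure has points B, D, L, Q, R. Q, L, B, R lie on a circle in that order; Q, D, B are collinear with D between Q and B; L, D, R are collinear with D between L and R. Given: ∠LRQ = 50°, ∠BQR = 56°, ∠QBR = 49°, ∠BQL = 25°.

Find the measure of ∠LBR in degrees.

∠LBR = 99°

1. ∠BLR = 56°  [same arc BR]
2. ∠BRL = 25°  [same arc LB]
3. ∠LBR = 99°  [△LBR]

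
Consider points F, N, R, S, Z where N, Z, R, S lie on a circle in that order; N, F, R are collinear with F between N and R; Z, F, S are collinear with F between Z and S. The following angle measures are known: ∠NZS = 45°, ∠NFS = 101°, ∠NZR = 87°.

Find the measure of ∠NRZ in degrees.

∠NRZ = 37°

1. ∠NRS = 45°  [same arc NS]
2. ∠RFZ = 101°  [vertical angles at F]
3. ∠NSR = 93°  [cyclic NZRS, opposite ∠Z+∠S]
4. ∠RNS = 42°  [△NRS]
5. ∠RZS = 42°  [same arc RS]
6. ∠NRZ = 37°  [△ZFR]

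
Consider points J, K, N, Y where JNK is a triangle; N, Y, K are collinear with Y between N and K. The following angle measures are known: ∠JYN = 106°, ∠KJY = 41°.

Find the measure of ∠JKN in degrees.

1. ∠JYK = 74°  [linear pair at Y on NK]
2. ∠JKY = 65°  [△JYK]
3. ∠JKN = 65°  [Y on ray KN]

∠JKN = 65°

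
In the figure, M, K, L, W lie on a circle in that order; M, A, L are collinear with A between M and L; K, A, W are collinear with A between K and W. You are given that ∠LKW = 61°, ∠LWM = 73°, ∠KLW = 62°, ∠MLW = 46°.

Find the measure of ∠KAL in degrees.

1. ∠KWL = 57°  [△KLW]
2. ∠LKM = 107°  [cyclic MKLW, opposite ∠K+∠W]
3. ∠KML = 57°  [same arc KL]
4. ∠KLM = 16°  [△MKL]
5. ∠KAL = 103°  [△KAL]

∠KAL = 103°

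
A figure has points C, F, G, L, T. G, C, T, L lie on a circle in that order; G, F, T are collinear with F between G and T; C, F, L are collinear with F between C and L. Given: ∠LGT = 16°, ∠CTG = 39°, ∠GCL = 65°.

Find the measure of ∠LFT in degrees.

∠LFT = 55°

1. ∠CLG = 39°  [same arc GC]
2. ∠GFL = 125°  [△GFL]
3. ∠LFT = 55°  [linear pair at F on GT]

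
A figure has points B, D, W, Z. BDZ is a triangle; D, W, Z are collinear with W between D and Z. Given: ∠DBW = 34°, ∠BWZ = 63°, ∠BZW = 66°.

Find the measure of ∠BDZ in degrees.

∠BDZ = 29°

1. ∠BWD = 117°  [linear pair at W on DZ]
2. ∠BDW = 29°  [△BDW]
3. ∠BDZ = 29°  [W on ray DZ]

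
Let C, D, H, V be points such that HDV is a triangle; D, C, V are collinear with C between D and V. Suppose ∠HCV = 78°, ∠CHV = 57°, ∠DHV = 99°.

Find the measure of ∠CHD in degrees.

1. ∠CVH = 45°  [△HCV]
2. ∠DCH = 102°  [linear pair at C on DV]
3. ∠DVH = 45°  [C on ray VD]
4. ∠HDV = 36°  [△HDV]
5. ∠CDH = 36°  [C on ray DV]
6. ∠CHD = 42°  [△HDC]

∠CHD = 42°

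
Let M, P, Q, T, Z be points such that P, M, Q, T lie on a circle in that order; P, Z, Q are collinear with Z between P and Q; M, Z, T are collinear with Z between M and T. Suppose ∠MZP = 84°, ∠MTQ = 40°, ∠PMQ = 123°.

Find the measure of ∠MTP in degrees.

1. ∠MPQ = 40°  [same arc MQ]
2. ∠MQP = 17°  [△PMQ]
3. ∠MTP = 17°  [same arc PM]

∠MTP = 17°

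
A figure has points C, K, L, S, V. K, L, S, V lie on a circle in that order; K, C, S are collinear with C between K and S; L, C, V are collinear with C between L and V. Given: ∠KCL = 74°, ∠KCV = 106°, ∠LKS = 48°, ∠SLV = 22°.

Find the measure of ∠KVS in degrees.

∠KVS = 100°

1. ∠SCV = 74°  [vertical angles at C]
2. ∠LVS = 48°  [same arc LS]
3. ∠SKV = 22°  [same arc SV]
4. ∠KSV = 58°  [△SCV]
5. ∠KVS = 100°  [△KSV]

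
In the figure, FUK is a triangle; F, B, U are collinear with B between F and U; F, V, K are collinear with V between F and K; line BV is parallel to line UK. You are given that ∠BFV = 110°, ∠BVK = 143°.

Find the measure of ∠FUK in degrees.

1. ∠BVF = 37°  [linear pair at V on FK]
2. ∠FBV = 33°  [△FBV]
3. ∠FUK = 33°  [BV∥UK, corresponding at B]

∠FUK = 33°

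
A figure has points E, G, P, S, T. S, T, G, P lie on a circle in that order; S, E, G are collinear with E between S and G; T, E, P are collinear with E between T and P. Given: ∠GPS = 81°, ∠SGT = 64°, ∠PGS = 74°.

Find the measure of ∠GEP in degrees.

∠GEP = 89°

1. ∠GSP = 25°  [△SGP]
2. ∠SPT = 64°  [same arc ST]
3. ∠PES = 91°  [△SEP]
4. ∠GEP = 89°  [linear pair at E on SG]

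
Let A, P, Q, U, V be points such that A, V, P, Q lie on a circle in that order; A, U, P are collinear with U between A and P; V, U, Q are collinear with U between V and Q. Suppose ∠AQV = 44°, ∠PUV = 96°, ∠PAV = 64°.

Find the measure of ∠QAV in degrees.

∠QAV = 104°

1. ∠AUV = 84°  [linear pair at U on AP]
2. ∠AVQ = 32°  [△AUV]
3. ∠QAV = 104°  [△AVQ]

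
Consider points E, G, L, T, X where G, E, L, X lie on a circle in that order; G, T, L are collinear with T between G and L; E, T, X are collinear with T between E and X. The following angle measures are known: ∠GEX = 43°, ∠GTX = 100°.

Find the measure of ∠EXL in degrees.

∠EXL = 57°

1. ∠GLX = 43°  [same arc GX]
2. ∠LTX = 80°  [linear pair at T on GL]
3. ∠EXL = 57°  [△LTX]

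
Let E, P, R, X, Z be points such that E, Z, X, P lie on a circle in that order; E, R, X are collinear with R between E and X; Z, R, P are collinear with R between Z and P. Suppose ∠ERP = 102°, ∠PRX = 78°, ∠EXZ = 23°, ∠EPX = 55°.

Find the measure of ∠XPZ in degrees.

∠XPZ = 32°

1. ∠EZX = 125°  [cyclic EZXP, opposite ∠Z+∠P]
2. ∠XEZ = 32°  [△EZX]
3. ∠XPZ = 32°  [same arc ZX]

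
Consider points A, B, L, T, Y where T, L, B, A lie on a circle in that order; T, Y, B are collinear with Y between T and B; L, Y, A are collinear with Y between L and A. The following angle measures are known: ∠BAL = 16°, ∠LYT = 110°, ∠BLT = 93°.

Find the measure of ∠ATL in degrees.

∠ATL = 55°

1. ∠BTL = 16°  [same arc LB]
2. ∠ALT = 54°  [△TYL]
3. ∠LBT = 71°  [△TLB]
4. ∠LAT = 71°  [same arc TL]
5. ∠ATL = 55°  [△TLA]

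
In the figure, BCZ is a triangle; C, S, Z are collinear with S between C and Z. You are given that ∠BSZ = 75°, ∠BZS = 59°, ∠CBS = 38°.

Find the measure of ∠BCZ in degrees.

1. ∠BSC = 105°  [linear pair at S on CZ]
2. ∠BCS = 37°  [△BCS]
3. ∠BCZ = 37°  [S on ray CZ]

∠BCZ = 37°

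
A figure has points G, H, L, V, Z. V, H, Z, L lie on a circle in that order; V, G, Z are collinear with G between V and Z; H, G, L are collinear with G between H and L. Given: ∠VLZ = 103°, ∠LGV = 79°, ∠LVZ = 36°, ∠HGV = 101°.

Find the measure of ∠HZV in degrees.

1. ∠HGZ = 79°  [vertical angles at G]
2. ∠LHZ = 36°  [same arc ZL]
3. ∠HZV = 65°  [△HGZ]

∠HZV = 65°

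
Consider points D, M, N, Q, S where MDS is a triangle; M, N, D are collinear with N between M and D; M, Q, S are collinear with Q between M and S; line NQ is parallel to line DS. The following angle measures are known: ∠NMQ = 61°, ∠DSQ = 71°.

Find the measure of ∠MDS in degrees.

∠MDS = 48°

1. ∠DMS = 61°  [N on MD, Q on MS]
2. ∠DSM = 71°  [Q on ray SM]
3. ∠MDS = 48°  [△MDS]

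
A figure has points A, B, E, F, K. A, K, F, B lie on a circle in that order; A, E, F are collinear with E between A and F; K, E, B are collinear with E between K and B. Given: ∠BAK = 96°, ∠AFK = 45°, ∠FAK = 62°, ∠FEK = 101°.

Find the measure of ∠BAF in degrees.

1. ∠ABK = 45°  [same arc AK]
2. ∠AEB = 101°  [vertical angles at E]
3. ∠BAF = 34°  [△AEB]

∠BAF = 34°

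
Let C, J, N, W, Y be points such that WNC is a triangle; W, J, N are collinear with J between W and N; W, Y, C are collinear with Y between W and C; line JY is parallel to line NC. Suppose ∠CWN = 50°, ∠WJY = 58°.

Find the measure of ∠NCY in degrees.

1. ∠JWY = 50°  [J on WN, Y on WC]
2. ∠JYW = 72°  [△WJY]
3. ∠CYJ = 108°  [linear pair at Y on WC]
4. ∠NCY = 72°  [JY∥NC, co-interior at C–Y]

∠NCY = 72°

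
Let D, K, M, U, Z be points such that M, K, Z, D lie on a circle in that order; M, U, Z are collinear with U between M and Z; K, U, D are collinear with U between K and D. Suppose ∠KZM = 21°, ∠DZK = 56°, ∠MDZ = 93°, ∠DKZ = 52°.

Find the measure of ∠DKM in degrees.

1. ∠KDM = 21°  [same arc MK]
2. ∠DMK = 124°  [cyclic MKZD, opposite ∠M+∠Z]
3. ∠DKM = 35°  [△MKD]

∠DKM = 35°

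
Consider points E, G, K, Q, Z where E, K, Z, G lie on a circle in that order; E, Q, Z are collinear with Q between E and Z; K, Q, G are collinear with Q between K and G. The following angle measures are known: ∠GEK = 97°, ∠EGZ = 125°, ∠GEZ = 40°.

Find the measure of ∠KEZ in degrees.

1. ∠GZK = 83°  [cyclic EKZG, opposite ∠E+∠Z]
2. ∠GKZ = 40°  [same arc ZG]
3. ∠KGZ = 57°  [△KZG]
4. ∠KEZ = 57°  [same arc KZ]

∠KEZ = 57°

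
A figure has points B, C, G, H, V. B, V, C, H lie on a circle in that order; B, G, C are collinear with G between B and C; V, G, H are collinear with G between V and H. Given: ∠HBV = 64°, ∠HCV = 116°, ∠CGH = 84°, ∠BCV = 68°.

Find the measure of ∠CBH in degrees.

1. ∠BGH = 96°  [linear pair at G on BC]
2. ∠BHV = 68°  [same arc BV]
3. ∠CBH = 16°  [△BGH]

∠CBH = 16°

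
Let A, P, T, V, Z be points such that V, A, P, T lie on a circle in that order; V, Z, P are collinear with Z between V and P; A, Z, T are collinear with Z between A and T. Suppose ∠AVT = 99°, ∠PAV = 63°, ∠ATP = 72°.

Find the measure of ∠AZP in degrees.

∠AZP = 108°

1. ∠APT = 81°  [cyclic VAPT, opposite ∠V+∠P]
2. ∠AVP = 72°  [same arc AP]
3. ∠PAT = 27°  [△APT]
4. ∠APV = 45°  [△VAP]
5. ∠AZP = 108°  [△AZP]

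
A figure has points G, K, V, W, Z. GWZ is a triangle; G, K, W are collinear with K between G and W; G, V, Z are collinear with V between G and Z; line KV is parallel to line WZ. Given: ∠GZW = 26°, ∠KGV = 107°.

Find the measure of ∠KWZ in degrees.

∠KWZ = 47°

1. ∠GVK = 26°  [KV∥WZ, corresponding at V]
2. ∠GKV = 47°  [△GKV]
3. ∠VKW = 133°  [linear pair at K on GW]
4. ∠KWZ = 47°  [KV∥WZ, co-interior at W–K]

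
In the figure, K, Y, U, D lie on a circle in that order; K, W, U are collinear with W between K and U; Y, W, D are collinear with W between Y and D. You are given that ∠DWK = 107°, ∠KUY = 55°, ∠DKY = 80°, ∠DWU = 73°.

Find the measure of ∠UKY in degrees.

1. ∠KDY = 55°  [same arc KY]
2. ∠DYK = 45°  [△KYD]
3. ∠KWY = 73°  [vertical angles at W]
4. ∠UKY = 62°  [△KWY]

∠UKY = 62°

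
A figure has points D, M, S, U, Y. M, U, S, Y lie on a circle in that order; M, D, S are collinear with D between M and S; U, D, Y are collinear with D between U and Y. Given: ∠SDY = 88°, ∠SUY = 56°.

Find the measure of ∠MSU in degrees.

1. ∠MDU = 88°  [vertical angles at D]
2. ∠SDU = 92°  [linear pair at D on MS]
3. ∠MSU = 32°  [△UDS]

∠MSU = 32°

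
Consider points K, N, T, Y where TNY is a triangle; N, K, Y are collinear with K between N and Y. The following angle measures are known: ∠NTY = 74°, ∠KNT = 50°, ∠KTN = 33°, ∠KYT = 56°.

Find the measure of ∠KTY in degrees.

∠KTY = 41°

1. ∠NKT = 97°  [△TNK]
2. ∠TKY = 83°  [linear pair at K on NY]
3. ∠KTY = 41°  [△TKY]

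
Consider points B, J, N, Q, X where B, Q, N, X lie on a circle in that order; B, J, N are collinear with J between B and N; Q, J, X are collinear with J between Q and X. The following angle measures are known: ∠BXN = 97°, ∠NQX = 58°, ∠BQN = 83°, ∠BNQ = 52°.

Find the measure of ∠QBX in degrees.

1. ∠NJQ = 70°  [△QJN]
2. ∠NBQ = 45°  [△BQN]
3. ∠BXQ = 52°  [same arc BQ]
4. ∠BJQ = 110°  [linear pair at J on BN]
5. ∠BQX = 25°  [△BJQ]
6. ∠QBX = 103°  [△BQX]

∠QBX = 103°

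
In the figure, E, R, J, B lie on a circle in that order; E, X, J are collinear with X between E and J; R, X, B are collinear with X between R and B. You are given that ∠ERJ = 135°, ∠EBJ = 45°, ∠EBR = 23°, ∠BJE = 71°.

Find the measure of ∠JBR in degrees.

1. ∠EJR = 23°  [same arc ER]
2. ∠JER = 22°  [△ERJ]
3. ∠JBR = 22°  [same arc RJ]

∠JBR = 22°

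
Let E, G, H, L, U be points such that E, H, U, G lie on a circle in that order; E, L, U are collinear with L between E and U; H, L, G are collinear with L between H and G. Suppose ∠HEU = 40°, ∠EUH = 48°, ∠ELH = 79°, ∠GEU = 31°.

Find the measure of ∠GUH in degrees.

∠GUH = 109°

1. ∠HGU = 40°  [same arc HU]
2. ∠GHU = 31°  [same arc UG]
3. ∠GUH = 109°  [△HUG]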